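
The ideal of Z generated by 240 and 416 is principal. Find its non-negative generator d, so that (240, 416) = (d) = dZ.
In the PID Z, (a, b) is generated by gcd(a, b). Compute gcd(416, 240) with the extended Euclidean algorithm, tracking rows (r, s, t) with s·416 + t·240 = r:
  row A: (416, 1, 0)   [1·416 + 0·240 = 416]
  row B: (240, 0, 1)   [0·416 + 1·240 = 240]
  416 = 1·240 + 176   → row C = row A − 1·row B = (176, 1, −1)   [check: 1·416 − 1·240 = 176]
  240 = 1·176 + 64   → row D = row B − 1·row C = (64, −1, 2)   [check: −1·416 + 2·240 = 64]
  176 = 2·64 + 48   → row E = row C − 2·row D = (48, 3, −5)   [check: 3·416 − 5·240 = 48]
  64 = 1·48 + 16   → row F = row D − 1·row E = (16, −4, 7)   [check: −4·416 + 7·240 = 16]
  48 = 3·16 + 0   → remainder 0, stop. gcd = 16 (last nonzero row F).
So gcd(240, 416) = 16, with Bézout identity −4·416 + 7·240 = 16. Containment (⊇): the Bézout identity exhibits 16 as an element of (240, 416), giving (16) ⊆ (240, 416). Containment (⊆): since 16 | 240 and 16 | 416 (240 = 16·15, 416 = 16·26), every Z-linear combination of 240 and 416 is divisible by 16, so (240, 416) ⊆ (16). Therefore (240, 416) = (16), d = 16.

Final answer: (240, 416) = (16); d = 16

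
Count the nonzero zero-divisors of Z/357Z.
Z/357Z has 164 nonzero zero-divisors

In Z/357Z each nonzero element is either a unit (gcd with 357 is 1) or a zero-divisor (gcd > 1). The number of units is φ(357): factorise 357 = 3 · 7 · 17, so φ(357) = (3 − 1) · (7 − 1) · (17 − 1) = 2 · 6 · 16 = 192. The nonzero elements number 357 − 1 = 356. Hence the nonzero zero-divisors number 356 − 192 = 164.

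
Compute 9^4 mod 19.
Use repeated squaring. Binary(4) = 100. Walk through the bits of the exponent 4 left-to-right: at each bit after the leading one, square the running value, then multiply by 9 if the bit is 1 (always reducing mod 19):
  bit 1 = 1 (leading): start with 9.
  bit 2 = 0: square 9^2 = 81 ≡ 5 (mod 19).
  bit 3 = 0: square 5^2 = 25 ≡ 6 (mod 19).
Final value: 9^4 ≡ 6 (mod 19).

Final answer: 6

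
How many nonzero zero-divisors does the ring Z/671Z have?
In Z/671Z each nonzero element is either a unit (gcd with 671 is 1) or a zero-divisor (gcd > 1). The number of units is φ(671): factorise 671 = 11 · 61, so φ(671) = (11 − 1) · (61 − 1) = 10 · 60 = 600. The nonzero elements number 671 − 1 = 670. Hence the nonzero zero-divisors number 670 − 600 = 70.

Final answer: Z/671Z has 70 nonzero zero-divisors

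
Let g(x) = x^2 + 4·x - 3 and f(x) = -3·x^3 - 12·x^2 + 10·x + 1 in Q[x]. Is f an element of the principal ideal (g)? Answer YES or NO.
In Q[x] the ideal (g) consists of all multiples of g, so f ∈ (g) iff g | f, i.e. iff the remainder of f on division by g is 0. Divide f by g (g is monic, so eliminate the leading term of the running remainder at each step):
  leading term -3·x^3: subtract (-3·x)·g(x) = -3·x^3 - 12·x^2 + 9·x, leaving x + 1
The remainder r(x) = x + 1 ≠ 0 (and deg r < deg g), so g ∤ f, i.e. f ∉ (g).

Final answer: NO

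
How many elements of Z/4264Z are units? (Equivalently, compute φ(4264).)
An element a ∈ Z/4264Z is a unit iff gcd(a, 4264) = 1, so the number of units is φ(4264). φ is multiplicative, with φ(p^e) = p^e − p^(e−1). Factorise 4264 = 2^3 · 13 · 41. Then
  φ(4264) = (2^3 − 2^2) · (13 − 1) · (41 − 1) = 4 · 12 · 40 = 1920.

Final answer: Z/4264Z has φ(4264) = 1920 units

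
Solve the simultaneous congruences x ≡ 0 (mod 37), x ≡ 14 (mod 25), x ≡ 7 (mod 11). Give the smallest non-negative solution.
x ≡ 7289 (mod 10175); the representative in [0, 10175) is 7289

The moduli 37, 25, 11 are pairwise coprime, so by the CRT there is a unique solution mod 37·25·11 = 10175.
Solve by successive substitution. Start with x ≡ 0 (mod 37).
  Combine with x ≡ 14 (mod 25): write x = 37·t and require 37·t ≡ 14 (mod 25). Since 37^(−1) ≡ 23 (mod 25) (37 ≡ 12 (mod 25)), t ≡ 23·14 ≡ 22 (mod 25). So x ≡ 37·22 = 814 (mod 925).
  Combine with x ≡ 7 (mod 11): write x = 814 + 925·t and require 814 + 925·t ≡ 7 (mod 11), i.e. 925·t ≡ 7 − 814 ≡ 7 (mod 11). Since 925^(−1) ≡ 1 (mod 11) (925 ≡ 1 (mod 11)), t ≡ 1·7 ≡ 7 (mod 11). So x ≡ 814 + 925·7 = 7289 (mod 10175).
Unique solution in [0, 10175): x = 7289.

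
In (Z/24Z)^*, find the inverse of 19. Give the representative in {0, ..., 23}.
Apply the extended Euclidean algorithm to (24, 19), tracking rows (r, s, t) with s·24 + t·19 = r. Each division r_prev = q·r_cur + r_new produces the new row as (previous row) − q·(current row):
  row A: (24, 1, 0)   [1·24 + 0·19 = 24]
  row B: (19, 0, 1)   [0·24 + 1·19 = 19]
  24 = 1·19 + 5   → row C = row A − 1·row B = (5, 1, −1)   [check: 1·24 − 1·19 = 5]
  19 = 3·5 + 4   → row D = row B − 3·row C = (4, −3, 4)   [check: −3·24 + 4·19 = 4]
  5 = 1·4 + 1   → row E = row C − 1·row D = (1, 4, −5)   [check: 4·24 − 5·19 = 1]
  4 = 4·1 + 0   → remainder 0, stop. gcd = 1 (last nonzero row E).
The gcd is 1, so 19 is invertible mod 24. The last nonzero row gives 4·24 − 5·19 = 1, so t = −5. So 19^(−1) ≡ −5 ≡ 19 (mod 24). Verify: 19 · 19 = 361 ≡ 1 (mod 24). ✓

Final answer: 19^(−1) ≡ 19 (mod 24)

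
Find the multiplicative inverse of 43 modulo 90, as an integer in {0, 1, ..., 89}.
Apply the extended Euclidean algorithm to (90, 43), tracking rows (r, s, t) with s·90 + t·43 = r. Each division r_prev = q·r_cur + r_new produces the new row as (previous row) − q·(current row):
  row A: (90, 1, 0)   [1·90 + 0·43 = 90]
  row B: (43, 0, 1)   [0·90 + 1·43 = 43]
  90 = 2·43 + 4   → row C = row A − 2·row B = (4, 1, −2)   [check: 1·90 − 2·43 = 4]
  43 = 10·4 + 3   → row D = row B − 10·row C = (3, −10, 21)   [check: −10·90 + 21·43 = 3]
  4 = 1·3 + 1   → row E = row C − 1·row D = (1, 11, −23)   [check: 11·90 − 23·43 = 1]
  3 = 3·1 + 0   → remainder 0, stop. gcd = 1 (last nonzero row E).
The gcd is 1, so 43 is invertible mod 90. The last nonzero row gives 11·90 − 23·43 = 1, so t = −23. So 43^(−1) ≡ −23 ≡ 67 (mod 90). Verify: 43 · 67 = 2881 ≡ 1 (mod 90). ✓

Final answer: 43^(−1) ≡ 67 (mod 90)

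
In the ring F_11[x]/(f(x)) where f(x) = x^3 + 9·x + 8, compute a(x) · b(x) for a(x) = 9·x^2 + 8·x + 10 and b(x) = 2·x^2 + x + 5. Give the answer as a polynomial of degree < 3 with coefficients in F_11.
Multiply as integer polynomials: a · b = 18·x^4 + 25·x^3 + 73·x^2 + 50·x + 50. Reducing coefficients mod 11: a · b ≡ 7·x^4 + 3·x^3 + 7·x^2 + 6·x + 6. Now divide by f(x) = x^3 + 9·x + 8 in F_11[x], eliminating the leading term at each step:
  leading term 7·x^4: subtract (7·x)·f(x) = 7·x^4 + 8·x^2 + x, leaving 3·x^3 + 10·x^2 + 5·x + 6 (coefficients mod 11)
  leading term 3·x^3: subtract (3)·f(x) = 3·x^3 + 5·x + 2, leaving 10·x^2 + 4 (coefficients mod 11)
The degree is now < 3, so this is the remainder. Hence a · b ≡ 10·x^2 + 4 in F_11[x]/(f).

Final answer: a · b ≡ 10·x^2 + 4 (mod f(x))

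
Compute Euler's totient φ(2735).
φ is multiplicative, with φ(p^e) = p^e − p^(e−1). Factorise 2735 = 5 · 547. Then
  φ(2735) = (5 − 1) · (547 − 1) = 4 · 546 = 2184.

Final answer: φ(2735) = 2184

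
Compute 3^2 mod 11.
Use repeated squaring. Binary(2) = 10. Walk through the bits of the exponent 2 left-to-right: at each bit after the leading one, square the running value, then multiply by 3 if the bit is 1 (always reducing mod 11):
  bit 1 = 1 (leading): start with 3.
  bit 2 = 0: square 3^2 = 9 (mod 11).
Final value: 3^2 ≡ 9 (mod 11).

Final answer: 9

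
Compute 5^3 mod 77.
Use repeated squaring. Binary(3) = 11. Walk through the bits of the exponent 3 left-to-right: at each bit after the leading one, square the running value, then multiply by 5 if the bit is 1 (always reducing mod 77):
  bit 1 = 1 (leading): start with 5.
  bit 2 = 1: square 5^2 = 25; bit is 1, so multiply 25·5 = 125 ≡ 48 (mod 77).
Final value: 5^3 ≡ 48 (mod 77).

Final answer: 48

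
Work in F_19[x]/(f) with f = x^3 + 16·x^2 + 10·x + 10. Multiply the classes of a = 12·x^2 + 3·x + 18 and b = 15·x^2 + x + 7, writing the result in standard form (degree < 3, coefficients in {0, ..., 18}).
Multiply as integer polynomials: a · b = 180·x^4 + 57·x^3 + 357·x^2 + 39·x + 126. Reducing coefficients mod 19: a · b ≡ 9·x^4 + 15·x^2 + x + 12. Now divide by f(x) = x^3 + 16·x^2 + 10·x + 10 in F_19[x], eliminating the leading term at each step:
  leading term 9·x^4: subtract (9·x)·f(x) = 9·x^4 + 11·x^3 + 14·x^2 + 14·x, leaving 8·x^3 + x^2 + 6·x + 12 (coefficients mod 19)
  leading term 8·x^3: subtract (8)·f(x) = 8·x^3 + 14·x^2 + 4·x + 4, leaving 6·x^2 + 2·x + 8 (coefficients mod 19)
The degree is now < 3, so this is the remainder. Hence a · b ≡ 6·x^2 + 2·x + 8 in F_19[x]/(f).

Final answer: a · b ≡ 6·x^2 + 2·x + 8 (mod f(x))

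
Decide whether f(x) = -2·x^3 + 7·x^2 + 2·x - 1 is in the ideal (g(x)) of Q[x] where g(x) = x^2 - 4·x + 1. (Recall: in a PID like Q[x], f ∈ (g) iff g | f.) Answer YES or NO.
In Q[x] the ideal (g) consists of all multiples of g, so f ∈ (g) iff g | f, i.e. iff the remainder of f on division by g is 0. Divide f by g (g is monic, so eliminate the leading term of the running remainder at each step):
  leading term -2·x^3: subtract (-2·x)·g(x) = -2·x^3 + 8·x^2 - 2·x, leaving -x^2 + 4·x - 1
  leading term -x^2: subtract (-1)·g(x) = -x^2 + 4·x - 1, leaving 0
The remainder is 0, so f(x) = g(x) · h(x) with h(x) = -2·x - 1. Hence g | f, i.e. f ∈ (g).

Final answer: YES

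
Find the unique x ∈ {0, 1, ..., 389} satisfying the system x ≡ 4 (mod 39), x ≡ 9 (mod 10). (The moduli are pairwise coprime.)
x ≡ 199 (mod 390); the representative in [0, 390) is 199

The moduli 39, 10 are pairwise coprime, so by the CRT there is a unique solution mod 39·10 = 390.
Solve by successive substitution. Start with x ≡ 4 (mod 39).
  Combine with x ≡ 9 (mod 10): write x = 4 + 39·t and require 4 + 39·t ≡ 9 (mod 10), i.e. 39·t ≡ 9 − 4 ≡ 5 (mod 10). Since 39^(−1) ≡ 9 (mod 10) (39 ≡ 9 (mod 10)), t ≡ 9·5 ≡ 5 (mod 10). So x ≡ 4 + 39·5 = 199 (mod 390).
Unique solution in [0, 390): x = 199.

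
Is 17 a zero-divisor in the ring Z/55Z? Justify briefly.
NO

gcd(17, 55) = 1, so 17 is a unit in Z/55Z (it has a multiplicative inverse). A unit cannot be a zero-divisor: if 17·b ≡ 0 then multiplying both sides by 17^(−1) gives b ≡ 0. So 17 is not a zero-divisor.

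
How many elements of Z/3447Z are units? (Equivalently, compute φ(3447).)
An element a ∈ Z/3447Z is a unit iff gcd(a, 3447) = 1, so the number of units is φ(3447). φ is multiplicative, with φ(p^e) = p^e − p^(e−1). Factorise 3447 = 3^2 · 383. Then
  φ(3447) = (3^2 − 3^1) · (383 − 1) = 6 · 382 = 2292.

Final answer: Z/3447Z has φ(3447) = 2292 units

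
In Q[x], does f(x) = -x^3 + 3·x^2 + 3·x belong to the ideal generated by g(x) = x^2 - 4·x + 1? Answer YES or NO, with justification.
NO

In Q[x] the ideal (g) consists of all multiples of g, so f ∈ (g) iff g | f, i.e. iff the remainder of f on division by g is 0. Divide f by g (g is monic, so eliminate the leading term of the running remainder at each step):
  leading term -x^3: subtract (-x)·g(x) = -x^3 + 4·x^2 - x, leaving -x^2 + 4·x
  leading term -x^2: subtract (-1)·g(x) = -x^2 + 4·x - 1, leaving 1
The remainder r(x) = 1 ≠ 0 (and deg r < deg g), so g ∤ f, i.e. f ∉ (g).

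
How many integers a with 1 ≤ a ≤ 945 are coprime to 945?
The number of a ∈ {1, ..., 945} with gcd(a, 945) = 1 is by definition Euler's totient φ(945). φ is multiplicative, with φ(p^e) = p^e − p^(e−1). Factorise 945 = 3^3 · 5 · 7. Then
  φ(945) = (3^3 − 3^2) · (5 − 1) · (7 − 1) = 18 · 4 · 6 = 432.
So there are 432 such integers.

Final answer: 432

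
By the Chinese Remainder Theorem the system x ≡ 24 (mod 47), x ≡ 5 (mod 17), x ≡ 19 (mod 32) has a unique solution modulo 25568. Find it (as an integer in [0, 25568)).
The moduli 47, 17, 32 are pairwise coprime, so by the CRT there is a unique solution mod 47·17·32 = 25568.
Solve by successive substitution. Start with x ≡ 24 (mod 47).
  Combine with x ≡ 5 (mod 17): write x = 24 + 47·t and require 24 + 47·t ≡ 5 (mod 17), i.e. 47·t ≡ 5 − 24 ≡ 15 (mod 17). Since 47^(−1) ≡ 4 (mod 17) (47 ≡ 13 (mod 17)), t ≡ 4·15 ≡ 9 (mod 17). So x ≡ 24 + 47·9 = 447 (mod 799).
  Combine with x ≡ 19 (mod 32): write x = 447 + 799·t and require 447 + 799·t ≡ 19 (mod 32), i.e. 799·t ≡ 19 − 447 ≡ 20 (mod 32). Since 799^(−1) ≡ 31 (mod 32) (799 ≡ 31 (mod 32)), t ≡ 31·20 ≡ 12 (mod 32). So x ≡ 447 + 799·12 = 10035 (mod 25568).
Unique solution in [0, 25568): x = 10035.

Final answer: x ≡ 10035 (mod 25568); the representative in [0, 25568) is 10035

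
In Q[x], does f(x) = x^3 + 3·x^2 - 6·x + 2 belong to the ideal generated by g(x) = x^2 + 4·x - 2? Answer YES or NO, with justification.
In Q[x] the ideal (g) consists of all multiples of g, so f ∈ (g) iff g | f, i.e. iff the remainder of f on division by g is 0. Divide f by g (g is monic, so eliminate the leading term of the running remainder at each step):
  leading term x^3: subtract (x)·g(x) = x^3 + 4·x^2 - 2·x, leaving -x^2 - 4·x + 2
  leading term -x^2: subtract (-1)·g(x) = -x^2 - 4·x + 2, leaving 0
The remainder is 0, so f(x) = g(x) · h(x) with h(x) = x - 1. Hence g | f, i.e. f ∈ (g).

Final answer: YES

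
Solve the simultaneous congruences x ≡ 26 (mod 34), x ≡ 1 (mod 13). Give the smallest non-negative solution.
x ≡ 196 (mod 442); the representative in [0, 442) is 196

The moduli 34, 13 are pairwise coprime, so by the CRT there is a unique solution mod 34·13 = 442.
Solve by successive substitution. Start with x ≡ 26 (mod 34).
  Combine with x ≡ 1 (mod 13): write x = 26 + 34·t and require 26 + 34·t ≡ 1 (mod 13), i.e. 34·t ≡ 1 − 26 ≡ 1 (mod 13). Since 34^(−1) ≡ 5 (mod 13) (34 ≡ 8 (mod 13)), t ≡ 5·1 ≡ 5 (mod 13). So x ≡ 26 + 34·5 = 196 (mod 442).
Unique solution in [0, 442): x = 196.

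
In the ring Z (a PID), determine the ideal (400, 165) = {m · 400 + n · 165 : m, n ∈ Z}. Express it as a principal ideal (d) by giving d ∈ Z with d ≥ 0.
(400, 165) = (5); d = 5

In the PID Z, (a, b) is generated by gcd(a, b). Compute gcd(400, 165) with the extended Euclidean algorithm, tracking rows (r, s, t) with s·400 + t·165 = r:
  row A: (400, 1, 0)   [1·400 + 0·165 = 400]
  row B: (165, 0, 1)   [0·400 + 1·165 = 165]
  400 = 2·165 + 70   → row C = row A − 2·row B = (70, 1, −2)   [check: 1·400 − 2·165 = 70]
  165 = 2·70 + 25   → row D = row B − 2·row C = (25, −2, 5)   [check: −2·400 + 5·165 = 25]
  70 = 2·25 + 20   → row E = row C − 2·row D = (20, 5, −12)   [check: 5·400 − 12·165 = 20]
  25 = 1·20 + 5   → row F = row D − 1·row E = (5, −7, 17)   [check: −7·400 + 17·165 = 5]
  20 = 4·5 + 0   → remainder 0, stop. gcd = 5 (last nonzero row F).
So gcd(400, 165) = 5, with Bézout identity −7·400 + 17·165 = 5. Containment (⊇): the Bézout identity exhibits 5 as an element of (400, 165), giving (5) ⊆ (400, 165). Containment (⊆): since 5 | 400 and 5 | 165 (400 = 5·80, 165 = 5·33), every Z-linear combination of 400 and 165 is divisible by 5, so (400, 165) ⊆ (5). Therefore (400, 165) = (5), d = 5.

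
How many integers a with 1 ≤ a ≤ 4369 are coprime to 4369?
4096

The number of a ∈ {1, ..., 4369} with gcd(a, 4369) = 1 is by definition Euler's totient φ(4369). φ is multiplicative, with φ(p^e) = p^e − p^(e−1). Factorise 4369 = 17 · 257. Then
  φ(4369) = (17 − 1) · (257 − 1) = 16 · 256 = 4096.
So there are 4096 such integers.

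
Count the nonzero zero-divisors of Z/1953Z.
Z/1953Z has 872 nonzero zero-divisors

In Z/1953Z each nonzero element is either a unit (gcd with 1953 is 1) or a zero-divisor (gcd > 1). The number of units is φ(1953): factorise 1953 = 3^2 · 7 · 31, so φ(1953) = (3^2 − 3^1) · (7 − 1) · (31 − 1) = 6 · 6 · 30 = 1080. The nonzero elements number 1953 − 1 = 1952. Hence the nonzero zero-divisors number 1952 − 1080 = 872.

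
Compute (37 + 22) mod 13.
Reduce the summands first: 37 ≡ 11, 22 ≡ 9 (mod 13), so 37 + 22 ≡ 11 + 9 (mod 13). 11 + 9 = 20; 20 = 1·13 + 7, so (37 + 22) mod 13 = 7.

Final answer: 7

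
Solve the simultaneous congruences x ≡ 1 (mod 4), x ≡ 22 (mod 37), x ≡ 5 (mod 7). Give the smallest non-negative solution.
The moduli 4, 37, 7 are pairwise coprime, so by the CRT there is a unique solution mod 4·37·7 = 1036.
Solve by successive substitution. Start with x ≡ 1 (mod 4).
  Combine with x ≡ 22 (mod 37): write x = 1 + 4·t and require 1 + 4·t ≡ 22 (mod 37), i.e. 4·t ≡ 22 − 1 ≡ 21 (mod 37). Since 4^(−1) ≡ 28 (mod 37), t ≡ 28·21 ≡ 33 (mod 37). So x ≡ 1 + 4·33 = 133 (mod 148).
  Combine with x ≡ 5 (mod 7): write x = 133 + 148·t and require 133 + 148·t ≡ 5 (mod 7), i.e. 148·t ≡ 5 − 133 ≡ 5 (mod 7). Since 148^(−1) ≡ 1 (mod 7) (148 ≡ 1 (mod 7)), t ≡ 1·5 ≡ 5 (mod 7). So x ≡ 133 + 148·5 = 873 (mod 1036).
Unique solution in [0, 1036): x = 873.

Final answer: x ≡ 873 (mod 1036); the representative in [0, 1036) is 873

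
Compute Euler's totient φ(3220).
φ is multiplicative, with φ(p^e) = p^e − p^(e−1). Factorise 3220 = 2^2 · 5 · 7 · 23. Then
  φ(3220) = (2^2 − 2^1) · (5 − 1) · (7 − 1) · (23 − 1) = 2 · 4 · 6 · 22 = 1056.

Final answer: φ(3220) = 1056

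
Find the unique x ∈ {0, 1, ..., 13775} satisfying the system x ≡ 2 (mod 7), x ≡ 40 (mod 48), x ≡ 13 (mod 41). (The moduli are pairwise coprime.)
x ≡ 11944 (mod 13776); the representative in [0, 13776) is 11944

The moduli 7, 48, 41 are pairwise coprime, so by the CRT there is a unique solution mod 7·48·41 = 13776.
Solve by successive substitution. Start with x ≡ 2 (mod 7).
  Combine with x ≡ 40 (mod 48): write x = 2 + 7·t and require 2 + 7·t ≡ 40 (mod 48), i.e. 7·t ≡ 40 − 2 ≡ 38 (mod 48). Since 7^(−1) ≡ 7 (mod 48), t ≡ 7·38 ≡ 26 (mod 48). So x ≡ 2 + 7·26 = 184 (mod 336).
  Combine with x ≡ 13 (mod 41): write x = 184 + 336·t and require 184 + 336·t ≡ 13 (mod 41), i.e. 336·t ≡ 13 − 184 ≡ 34 (mod 41). Since 336^(−1) ≡ 36 (mod 41) (336 ≡ 8 (mod 41)), t ≡ 36·34 ≡ 35 (mod 41). So x ≡ 184 + 336·35 = 11944 (mod 13776).
Unique solution in [0, 13776): x = 11944.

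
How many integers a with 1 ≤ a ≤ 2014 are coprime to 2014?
936

The number of a ∈ {1, ..., 2014} with gcd(a, 2014) = 1 is by definition Euler's totient φ(2014). φ is multiplicative, with φ(p^e) = p^e − p^(e−1). Factorise 2014 = 2 · 19 · 53. Then
  φ(2014) = (2 − 1) · (19 − 1) · (53 − 1) = 1 · 18 · 52 = 936.
So there are 936 such integers.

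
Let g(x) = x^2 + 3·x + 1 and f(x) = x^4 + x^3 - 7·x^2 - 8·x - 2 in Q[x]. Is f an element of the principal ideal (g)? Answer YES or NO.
YES

In Q[x] the ideal (g) consists of all multiples of g, so f ∈ (g) iff g | f, i.e. iff the remainder of f on division by g is 0. Divide f by g (g is monic, so eliminate the leading term of the running remainder at each step):
  leading term x^4: subtract (x^2)·g(x) = x^4 + 3·x^3 + x^2, leaving -2·x^3 - 8·x^2 - 8·x - 2
  leading term -2·x^3: subtract (-2·x)·g(x) = -2·x^3 - 6·x^2 - 2·x, leaving -2·x^2 - 6·x - 2
  leading term -2·x^2: subtract (-2)·g(x) = -2·x^2 - 6·x - 2, leaving 0
The remainder is 0, so f(x) = g(x) · h(x) with h(x) = x^2 - 2·x - 2. Hence g | f, i.e. f ∈ (g).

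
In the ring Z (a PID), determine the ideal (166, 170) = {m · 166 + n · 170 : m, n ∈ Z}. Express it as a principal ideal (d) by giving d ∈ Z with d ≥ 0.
In the PID Z, (a, b) is generated by gcd(a, b). Compute gcd(170, 166) with the extended Euclidean algorithm, tracking rows (r, s, t) with s·170 + t·166 = r:
  row A: (170, 1, 0)   [1·170 + 0·166 = 170]
  row B: (166, 0, 1)   [0·170 + 1·166 = 166]
  170 = 1·166 + 4   → row C = row A − 1·row B = (4, 1, −1)   [check: 1·170 − 1·166 = 4]
  166 = 41·4 + 2   → row D = row B − 41·row C = (2, −41, 42)   [check: −41·170 + 42·166 = 2]
  4 = 2·2 + 0   → remainder 0, stop. gcd = 2 (last nonzero row D).
So gcd(166, 170) = 2, with Bézout identity −41·170 + 42·166 = 2. Containment (⊇): the Bézout identity exhibits 2 as an element of (166, 170), giving (2) ⊆ (166, 170). Containment (⊆): since 2 | 166 and 2 | 170 (166 = 2·83, 170 = 2·85), every Z-linear combination of 166 and 170 is divisible by 2, so (166, 170) ⊆ (2). Therefore (166, 170) = (2), d = 2.

Final answer: (166, 170) = (2); d = 2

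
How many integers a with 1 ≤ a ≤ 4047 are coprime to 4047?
The number of a ∈ {1, ..., 4047} with gcd(a, 4047) = 1 is by definition Euler's totient φ(4047). φ is multiplicative, with φ(p^e) = p^e − p^(e−1). Factorise 4047 = 3 · 19 · 71. Then
  φ(4047) = (3 − 1) · (19 − 1) · (71 − 1) = 2 · 18 · 70 = 2520.
So there are 2520 such integers.

Final answer: 2520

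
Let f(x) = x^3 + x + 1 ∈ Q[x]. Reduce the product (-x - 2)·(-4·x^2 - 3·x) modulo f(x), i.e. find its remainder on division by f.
a · b ≡ 11·x^2 + 2·x - 4 (mod f(x))

First multiply in Q[x] without reducing: a · b = 4·x^3 + 11·x^2 + 6·x. Now divide by f(x) = x^3 + x + 1, eliminating the leading term at each step:
  leading term 4·x^3: subtract (4)·f(x) = 4·x^3 + 4·x + 4, leaving 11·x^2 + 2·x - 4
The degree is now < 3, so this is the remainder. Hence a · b ≡ 11·x^2 + 2·x - 4 in Q[x]/(f).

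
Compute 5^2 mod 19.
Use repeated squaring. Binary(2) = 10. Walk through the bits of the exponent 2 left-to-right: at each bit after the leading one, square the running value, then multiply by 5 if the bit is 1 (always reducing mod 19):
  bit 1 = 1 (leading): start with 5.
  bit 2 = 0: square 5^2 = 25 ≡ 6 (mod 19).
Final value: 5^2 ≡ 6 (mod 19).

Final answer: 6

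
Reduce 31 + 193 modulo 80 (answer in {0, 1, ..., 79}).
64

Reduce the summands first: 193 ≡ 33 (mod 80), so 31 + 193 ≡ 31 + 33 (mod 80). 31 + 33 = 64; 64 = 0·80 + 64, so (31 + 193) mod 80 = 64.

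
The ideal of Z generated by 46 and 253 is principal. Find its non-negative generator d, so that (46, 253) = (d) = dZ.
(46, 253) = (23); d = 23

In the PID Z, (a, b) is generated by gcd(a, b). Compute gcd(253, 46) with the extended Euclidean algorithm, tracking rows (r, s, t) with s·253 + t·46 = r:
  row A: (253, 1, 0)   [1·253 + 0·46 = 253]
  row B: (46, 0, 1)   [0·253 + 1·46 = 46]
  253 = 5·46 + 23   → row C = row A − 5·row B = (23, 1, −5)   [check: 1·253 − 5·46 = 23]
  46 = 2·23 + 0   → remainder 0, stop. gcd = 23 (last nonzero row C).
So gcd(46, 253) = 23, with Bézout identity 1·253 − 5·46 = 23. Containment (⊇): the Bézout identity exhibits 23 as an element of (46, 253), giving (23) ⊆ (46, 253). Containment (⊆): since 23 | 46 and 23 | 253 (46 = 23·2, 253 = 23·11), every Z-linear combination of 46 and 253 is divisible by 23, so (46, 253) ⊆ (23). Therefore (46, 253) = (23), d = 23.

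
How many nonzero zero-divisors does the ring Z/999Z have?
Z/999Z has 350 nonzero zero-divisors

In Z/999Z each nonzero element is either a unit (gcd with 999 is 1) or a zero-divisor (gcd > 1). The number of units is φ(999): factorise 999 = 3^3 · 37, so φ(999) = (3^3 − 3^2) · (37 − 1) = 18 · 36 = 648. The nonzero elements number 999 − 1 = 998. Hence the nonzero zero-divisors number 998 − 648 = 350.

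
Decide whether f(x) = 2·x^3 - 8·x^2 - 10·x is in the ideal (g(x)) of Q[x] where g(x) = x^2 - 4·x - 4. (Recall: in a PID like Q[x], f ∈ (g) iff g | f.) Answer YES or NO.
In Q[x] the ideal (g) consists of all multiples of g, so f ∈ (g) iff g | f, i.e. iff the remainder of f on division by g is 0. Divide f by g (g is monic, so eliminate the leading term of the running remainder at each step):
  leading term 2·x^3: subtract (2·x)·g(x) = 2·x^3 - 8·x^2 - 8·x, leaving -2·x
The remainder r(x) = -2·x ≠ 0 (and deg r < deg g), so g ∤ f, i.e. f ∉ (g).

Final answer: NO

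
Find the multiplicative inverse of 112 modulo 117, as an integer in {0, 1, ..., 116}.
Apply the extended Euclidean algorithm to (117, 112), tracking rows (r, s, t) with s·117 + t·112 = r. Each division r_prev = q·r_cur + r_new produces the new row as (previous row) − q·(current row):
  row A: (117, 1, 0)   [1·117 + 0·112 = 117]
  row B: (112, 0, 1)   [0·117 + 1·112 = 112]
  117 = 1·112 + 5   → row C = row A − 1·row B = (5, 1, −1)   [check: 1·117 − 1·112 = 5]
  112 = 22·5 + 2   → row D = row B − 22·row C = (2, −22, 23)   [check: −22·117 + 23·112 = 2]
  5 = 2·2 + 1   → row E = row C − 2·row D = (1, 45, −47)   [check: 45·117 − 47·112 = 1]
  2 = 2·1 + 0   → remainder 0, stop. gcd = 1 (last nonzero row E).
The gcd is 1, so 112 is invertible mod 117. The last nonzero row gives 45·117 − 47·112 = 1, so t = −47. So 112^(−1) ≡ −47 ≡ 70 (mod 117). Verify: 112 · 70 = 7840 ≡ 1 (mod 117). ✓

Final answer: 112^(−1) ≡ 70 (mod 117)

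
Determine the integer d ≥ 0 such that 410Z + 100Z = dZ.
(410, 100) = (10); d = 10

In the PID Z, (a, b) is generated by gcd(a, b). Compute gcd(410, 100) with the extended Euclidean algorithm, tracking rows (r, s, t) with s·410 + t·100 = r:
  row A: (410, 1, 0)   [1·410 + 0·100 = 410]
  row B: (100, 0, 1)   [0·410 + 1·100 = 100]
  410 = 4·100 + 10   → row C = row A − 4·row B = (10, 1, −4)   [check: 1·410 − 4·100 = 10]
  100 = 10·10 + 0   → remainder 0, stop. gcd = 10 (last nonzero row C).
So gcd(410, 100) = 10, with Bézout identity 1·410 − 4·100 = 10. Containment (⊇): the Bézout identity exhibits 10 as an element of (410, 100), giving (10) ⊆ (410, 100). Containment (⊆): since 10 | 410 and 10 | 100 (410 = 10·41, 100 = 10·10), every Z-linear combination of 410 and 100 is divisible by 10, so (410, 100) ⊆ (10). Therefore (410, 100) = (10), d = 10.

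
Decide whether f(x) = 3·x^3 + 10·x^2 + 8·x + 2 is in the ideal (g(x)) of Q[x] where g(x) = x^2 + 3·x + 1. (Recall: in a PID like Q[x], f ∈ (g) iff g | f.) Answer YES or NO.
NO

In Q[x] the ideal (g) consists of all multiples of g, so f ∈ (g) iff g | f, i.e. iff the remainder of f on division by g is 0. Divide f by g (g is monic, so eliminate the leading term of the running remainder at each step):
  leading term 3·x^3: subtract (3·x)·g(x) = 3·x^3 + 9·x^2 + 3·x, leaving x^2 + 5·x + 2
  leading term x^2: subtract (1)·g(x) = x^2 + 3·x + 1, leaving 2·x + 1
The remainder r(x) = 2·x + 1 ≠ 0 (and deg r < deg g), so g ∤ f, i.e. f ∉ (g).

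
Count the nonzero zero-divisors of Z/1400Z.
Z/1400Z has 919 nonzero zero-divisors

In Z/1400Z each nonzero element is either a unit (gcd with 1400 is 1) or a zero-divisor (gcd > 1). The number of units is φ(1400): factorise 1400 = 2^3 · 5^2 · 7, so φ(1400) = (2^3 − 2^2) · (5^2 − 5^1) · (7 − 1) = 4 · 20 · 6 = 480. The nonzero elements number 1400 − 1 = 1399. Hence the nonzero zero-divisors number 1399 − 480 = 919.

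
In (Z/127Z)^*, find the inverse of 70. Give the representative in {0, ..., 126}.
Apply the extended Euclidean algorithm to (127, 70), tracking rows (r, s, t) with s·127 + t·70 = r. Each division r_prev = q·r_cur + r_new produces the new row as (previous row) − q·(current row):
  row A: (127, 1, 0)   [1·127 + 0·70 = 127]
  row B: (70, 0, 1)   [0·127 + 1·70 = 70]
  127 = 1·70 + 57   → row C = row A − 1·row B = (57, 1, −1)   [check: 1·127 − 1·70 = 57]
  70 = 1·57 + 13   → row D = row B − 1·row C = (13, −1, 2)   [check: −1·127 + 2·70 = 13]
  57 = 4·13 + 5   → row E = row C − 4·row D = (5, 5, −9)   [check: 5·127 − 9·70 = 5]
  13 = 2·5 + 3   → row F = row D − 2·row E = (3, −11, 20)   [check: −11·127 + 20·70 = 3]
  5 = 1·3 + 2   → row G = row E − 1·row F = (2, 16, −29)   [check: 16·127 − 29·70 = 2]
  3 = 1·2 + 1   → row H = row F − 1·row G = (1, −27, 49)   [check: −27·127 + 49·70 = 1]
  2 = 2·1 + 0   → remainder 0, stop. gcd = 1 (last nonzero row H).
The gcd is 1, so 70 is invertible mod 127. The last nonzero row gives −27·127 + 49·70 = 1, so t = 49. So 70^(−1) ≡ 49 (mod 127). Verify: 70 · 49 = 3430 ≡ 1 (mod 127). ✓

Final answer: 70^(−1) ≡ 49 (mod 127)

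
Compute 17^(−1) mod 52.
Apply the extended Euclidean algorithm to (52, 17), tracking rows (r, s, t) with s·52 + t·17 = r. Each division r_prev = q·r_cur + r_new produces the new row as (previous row) − q·(current row):
  row A: (52, 1, 0)   [1·52 + 0·17 = 52]
  row B: (17, 0, 1)   [0·52 + 1·17 = 17]
  52 = 3·17 + 1   → row C = row A − 3·row B = (1, 1, −3)   [check: 1·52 − 3·17 = 1]
  17 = 17·1 + 0   → remainder 0, stop. gcd = 1 (last nonzero row C).
The gcd is 1, so 17 is invertible mod 52. The last nonzero row gives 1·52 − 3·17 = 1, so t = −3. So 17^(−1) ≡ −3 ≡ 49 (mod 52). Verify: 17 · 49 = 833 ≡ 1 (mod 52). ✓

Final answer: 17^(−1) ≡ 49 (mod 52)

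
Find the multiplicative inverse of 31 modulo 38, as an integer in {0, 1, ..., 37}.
31^(−1) ≡ 27 (mod 38)

Apply the extended Euclidean algorithm to (38, 31), tracking rows (r, s, t) with s·38 + t·31 = r. Each division r_prev = q·r_cur + r_new produces the new row as (previous row) − q·(current row):
  row A: (38, 1, 0)   [1·38 + 0·31 = 38]
  row B: (31, 0, 1)   [0·38 + 1·31 = 31]
  38 = 1·31 + 7   → row C = row A − 1·row B = (7, 1, −1)   [check: 1·38 − 1·31 = 7]
  31 = 4·7 + 3   → row D = row B − 4·row C = (3, −4, 5)   [check: −4·38 + 5·31 = 3]
  7 = 2·3 + 1   → row E = row C − 2·row D = (1, 9, −11)   [check: 9·38 − 11·31 = 1]
  3 = 3·1 + 0   → remainder 0, stop. gcd = 1 (last nonzero row E).
The gcd is 1, so 31 is invertible mod 38. The last nonzero row gives 9·38 − 11·31 = 1, so t = −11. So 31^(−1) ≡ −11 ≡ 27 (mod 38). Verify: 31 · 27 = 837 ≡ 1 (mod 38). ✓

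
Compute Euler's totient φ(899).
φ is multiplicative, with φ(p^e) = p^e − p^(e−1). Factorise 899 = 29 · 31. Then
  φ(899) = (29 − 1) · (31 − 1) = 28 · 30 = 840.

Final answer: φ(899) = 840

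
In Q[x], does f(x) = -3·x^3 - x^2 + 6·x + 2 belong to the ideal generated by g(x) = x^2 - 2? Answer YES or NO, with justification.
YES

In Q[x] the ideal (g) consists of all multiples of g, so f ∈ (g) iff g | f, i.e. iff the remainder of f on division by g is 0. Divide f by g (g is monic, so eliminate the leading term of the running remainder at each step):
  leading term -3·x^3: subtract (-3·x)·g(x) = -3·x^3 + 6·x, leaving 2 - x^2
  leading term -x^2: subtract (-1)·g(x) = 2 - x^2, leaving 0
The remainder is 0, so f(x) = g(x) · h(x) with h(x) = -3·x - 1. Hence g | f, i.e. f ∈ (g).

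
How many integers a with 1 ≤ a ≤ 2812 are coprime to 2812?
1296

The number of a ∈ {1, ..., 2812} with gcd(a, 2812) = 1 is by definition Euler's totient φ(2812). φ is multiplicative, with φ(p^e) = p^e − p^(e−1). Factorise 2812 = 2^2 · 19 · 37. Then
  φ(2812) = (2^2 − 2^1) · (19 − 1) · (37 − 1) = 2 · 18 · 36 = 1296.
So there are 1296 such integers.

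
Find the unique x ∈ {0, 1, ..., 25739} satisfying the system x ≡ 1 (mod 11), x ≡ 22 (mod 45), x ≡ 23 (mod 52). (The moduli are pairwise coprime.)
x ≡ 4027 (mod 25740); the representative in [0, 25740) is 4027

The moduli 11, 45, 52 are pairwise coprime, so by the CRT there is a unique solution mod 11·45·52 = 25740.
Solve by successive substitution. Start with x ≡ 1 (mod 11).
  Combine with x ≡ 22 (mod 45): write x = 1 + 11·t and require 1 + 11·t ≡ 22 (mod 45), i.e. 11·t ≡ 22 − 1 ≡ 21 (mod 45). Since 11^(−1) ≡ 41 (mod 45), t ≡ 41·21 ≡ 6 (mod 45). So x ≡ 1 + 11·6 = 67 (mod 495).
  Combine with x ≡ 23 (mod 52): write x = 67 + 495·t and require 67 + 495·t ≡ 23 (mod 52), i.e. 495·t ≡ 23 − 67 ≡ 8 (mod 52). Since 495^(−1) ≡ 27 (mod 52) (495 ≡ 27 (mod 52)), t ≡ 27·8 ≡ 8 (mod 52). So x ≡ 67 + 495·8 = 4027 (mod 25740).
Unique solution in [0, 25740): x = 4027.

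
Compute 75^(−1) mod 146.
75^(−1) ≡ 37 (mod 146)

Apply the extended Euclidean algorithm to (146, 75), tracking rows (r, s, t) with s·146 + t·75 = r. Each division r_prev = q·r_cur + r_new produces the new row as (previous row) − q·(current row):
  row A: (146, 1, 0)   [1·146 + 0·75 = 146]
  row B: (75, 0, 1)   [0·146 + 1·75 = 75]
  146 = 1·75 + 71   → row C = row A − 1·row B = (71, 1, −1)   [check: 1·146 − 1·75 = 71]
  75 = 1·71 + 4   → row D = row B − 1·row C = (4, −1, 2)   [check: −1·146 + 2·75 = 4]
  71 = 17·4 + 3   → row E = row C − 17·row D = (3, 18, −35)   [check: 18·146 − 35·75 = 3]
  4 = 1·3 + 1   → row F = row D − 1·row E = (1, −19, 37)   [check: −19·146 + 37·75 = 1]
  3 = 3·1 + 0   → remainder 0, stop. gcd = 1 (last nonzero row F).
The gcd is 1, so 75 is invertible mod 146. The last nonzero row gives −19·146 + 37·75 = 1, so t = 37. So 75^(−1) ≡ 37 (mod 146). Verify: 75 · 37 = 2775 ≡ 1 (mod 146). ✓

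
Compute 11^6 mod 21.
Use repeated squaring. Binary(6) = 110. Walk through the bits of the exponent 6 left-to-right: at each bit after the leading one, square the running value, then multiply by 11 if the bit is 1 (always reducing mod 21):
  bit 1 = 1 (leading): start with 11.
  bit 2 = 1: square 11^2 = 121 ≡ 16; bit is 1, so multiply 16·11 = 176 ≡ 8 (mod 21).
  bit 3 = 0: square 8^2 = 64 ≡ 1 (mod 21).
Final value: 11^6 ≡ 1 (mod 21).

Final answer: 1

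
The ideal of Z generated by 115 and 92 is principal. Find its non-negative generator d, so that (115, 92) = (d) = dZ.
(115, 92) = (23); d = 23

In the PID Z, (a, b) is generated by gcd(a, b). Compute gcd(115, 92) with the extended Euclidean algorithm, tracking rows (r, s, t) with s·115 + t·92 = r:
  row A: (115, 1, 0)   [1·115 + 0·92 = 115]
  row B: (92, 0, 1)   [0·115 + 1·92 = 92]
  115 = 1·92 + 23   → row C = row A − 1·row B = (23, 1, −1)   [check: 1·115 − 1·92 = 23]
  92 = 4·23 + 0   → remainder 0, stop. gcd = 23 (last nonzero row C).
So gcd(115, 92) = 23, with Bézout identity 1·115 − 1·92 = 23. Containment (⊇): the Bézout identity exhibits 23 as an element of (115, 92), giving (23) ⊆ (115, 92). Containment (⊆): since 23 | 115 and 23 | 92 (115 = 23·5, 92 = 23·4), every Z-linear combination of 115 and 92 is divisible by 23, so (115, 92) ⊆ (23). Therefore (115, 92) = (23), d = 23.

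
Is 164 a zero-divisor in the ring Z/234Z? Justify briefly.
YES

gcd(164, 234) = 2 > 1, so 164 is not a unit in Z/234Z. In Z/nZ every nonzero non-unit is a zero-divisor: explicitly, take b = 234/gcd = 117 ≠ 0 (mod 234); then 164·117 = 19188 = 82·234, i.e. 164·117 ≡ 0 (mod 234). So 164 is a zero-divisor.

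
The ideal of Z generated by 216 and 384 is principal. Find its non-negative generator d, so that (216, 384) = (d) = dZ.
In the PID Z, (a, b) is generated by gcd(a, b). Compute gcd(384, 216) with the extended Euclidean algorithm, tracking rows (r, s, t) with s·384 + t·216 = r:
  row A: (384, 1, 0)   [1·384 + 0·216 = 384]
  row B: (216, 0, 1)   [0·384 + 1·216 = 216]
  384 = 1·216 + 168   → row C = row A − 1·row B = (168, 1, −1)   [check: 1·384 − 1·216 = 168]
  216 = 1·168 + 48   → row D = row B − 1·row C = (48, −1, 2)   [check: −1·384 + 2·216 = 48]
  168 = 3·48 + 24   → row E = row C − 3·row D = (24, 4, −7)   [check: 4·384 − 7·216 = 24]
  48 = 2·24 + 0   → remainder 0, stop. gcd = 24 (last nonzero row E).
So gcd(216, 384) = 24, with Bézout identity 4·384 − 7·216 = 24. Containment (⊇): the Bézout identity exhibits 24 as an element of (216, 384), giving (24) ⊆ (216, 384). Containment (⊆): since 24 | 216 and 24 | 384 (216 = 24·9, 384 = 24·16), every Z-linear combination of 216 and 384 is divisible by 24, so (216, 384) ⊆ (24). Therefore (216, 384) = (24), d = 24.

Final answer: (216, 384) = (24); d = 24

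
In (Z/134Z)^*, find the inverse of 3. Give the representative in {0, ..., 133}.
3^(−1) ≡ 45 (mod 134)

Apply the extended Euclidean algorithm to (134, 3), tracking rows (r, s, t) with s·134 + t·3 = r. Each division r_prev = q·r_cur + r_new produces the new row as (previous row) − q·(current row):
  row A: (134, 1, 0)   [1·134 + 0·3 = 134]
  row B: (3, 0, 1)   [0·134 + 1·3 = 3]
  134 = 44·3 + 2   → row C = row A − 44·row B = (2, 1, −44)   [check: 1·134 − 44·3 = 2]
  3 = 1·2 + 1   → row D = row B − 1·row C = (1, −1, 45)   [check: −1·134 + 45·3 = 1]
  2 = 2·1 + 0   → remainder 0, stop. gcd = 1 (last nonzero row D).
The gcd is 1, so 3 is invertible mod 134. The last nonzero row gives −1·134 + 45·3 = 1, so t = 45. So 3^(−1) ≡ 45 (mod 134). Verify: 3 · 45 = 135 ≡ 1 (mod 134). ✓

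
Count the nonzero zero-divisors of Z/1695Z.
In Z/1695Z each nonzero element is either a unit (gcd with 1695 is 1) or a zero-divisor (gcd > 1). The number of units is φ(1695): factorise 1695 = 3 · 5 · 113, so φ(1695) = (3 − 1) · (5 − 1) · (113 − 1) = 2 · 4 · 112 = 896. The nonzero elements number 1695 − 1 = 1694. Hence the nonzero zero-divisors number 1694 − 896 = 798.

Final answer: Z/1695Z has 798 nonzero zero-divisors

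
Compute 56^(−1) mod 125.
Apply the extended Euclidean algorithm to (125, 56), tracking rows (r, s, t) with s·125 + t·56 = r. Each division r_prev = q·r_cur + r_new produces the new row as (previous row) − q·(current row):
  row A: (125, 1, 0)   [1·125 + 0·56 = 125]
  row B: (56, 0, 1)   [0·125 + 1·56 = 56]
  125 = 2·56 + 13   → row C = row A − 2·row B = (13, 1, −2)   [check: 1·125 − 2·56 = 13]
  56 = 4·13 + 4   → row D = row B − 4·row C = (4, −4, 9)   [check: −4·125 + 9·56 = 4]
  13 = 3·4 + 1   → row E = row C − 3·row D = (1, 13, −29)   [check: 13·125 − 29·56 = 1]
  4 = 4·1 + 0   → remainder 0, stop. gcd = 1 (last nonzero row E).
The gcd is 1, so 56 is invertible mod 125. The last nonzero row gives 13·125 − 29·56 = 1, so t = −29. So 56^(−1) ≡ −29 ≡ 96 (mod 125). Verify: 56 · 96 = 5376 ≡ 1 (mod 125). ✓

Final answer: 56^(−1) ≡ 96 (mod 125)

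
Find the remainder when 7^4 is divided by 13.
Use repeated squaring. Binary(4) = 100. Walk through the bits of the exponent 4 left-to-right: at each bit after the leading one, square the running value, then multiply by 7 if the bit is 1 (always reducing mod 13):
  bit 1 = 1 (leading): start with 7.
  bit 2 = 0: square 7^2 = 49 ≡ 10 (mod 13).
  bit 3 = 0: square 10^2 = 100 ≡ 9 (mod 13).
Final value: 7^4 ≡ 9 (mod 13).

Final answer: 9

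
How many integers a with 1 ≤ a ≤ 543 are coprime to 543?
360

The number of a ∈ {1, ..., 543} with gcd(a, 543) = 1 is by definition Euler's totient φ(543). φ is multiplicative, with φ(p^e) = p^e − p^(e−1). Factorise 543 = 3 · 181. Then
  φ(543) = (3 − 1) · (181 − 1) = 2 · 180 = 360.
So there are 360 such integers.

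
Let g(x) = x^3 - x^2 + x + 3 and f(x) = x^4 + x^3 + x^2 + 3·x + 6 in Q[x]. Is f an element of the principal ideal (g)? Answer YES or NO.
NO

In Q[x] the ideal (g) consists of all multiples of g, so f ∈ (g) iff g | f, i.e. iff the remainder of f on division by g is 0. Divide f by g (g is monic, so eliminate the leading term of the running remainder at each step):
  leading term x^4: subtract (x)·g(x) = x^4 - x^3 + x^2 + 3·x, leaving 2·x^3 + 6
  leading term 2·x^3: subtract (2)·g(x) = 2·x^3 - 2·x^2 + 2·x + 6, leaving 2·x^2 - 2·x
The remainder r(x) = 2·x^2 - 2·x ≠ 0 (and deg r < deg g), so g ∤ f, i.e. f ∉ (g).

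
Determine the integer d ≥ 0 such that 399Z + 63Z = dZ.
In the PID Z, (a, b) is generated by gcd(a, b). Compute gcd(399, 63) with the extended Euclidean algorithm, tracking rows (r, s, t) with s·399 + t·63 = r:
  row A: (399, 1, 0)   [1·399 + 0·63 = 399]
  row B: (63, 0, 1)   [0·399 + 1·63 = 63]
  399 = 6·63 + 21   → row C = row A − 6·row B = (21, 1, −6)   [check: 1·399 − 6·63 = 21]
  63 = 3·21 + 0   → remainder 0, stop. gcd = 21 (last nonzero row C).
So gcd(399, 63) = 21, with Bézout identity 1·399 − 6·63 = 21. Containment (⊇): the Bézout identity exhibits 21 as an element of (399, 63), giving (21) ⊆ (399, 63). Containment (⊆): since 21 | 399 and 21 | 63 (399 = 21·19, 63 = 21·3), every Z-linear combination of 399 and 63 is divisible by 21, so (399, 63) ⊆ (21). Therefore (399, 63) = (21), d = 21.

Final answer: (399, 63) = (21); d = 21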